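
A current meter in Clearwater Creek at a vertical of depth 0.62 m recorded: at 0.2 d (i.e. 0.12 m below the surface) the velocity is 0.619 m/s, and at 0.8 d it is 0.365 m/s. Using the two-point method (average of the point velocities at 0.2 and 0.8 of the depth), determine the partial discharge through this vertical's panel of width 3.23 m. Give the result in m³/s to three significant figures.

0.985 m³/s

v̄ = (0.619 + 0.365) / 2 = 0.4920 m/s
q = v̄ × d × w = 0.4920 × 0.62 × 3.23 = 0.9853 m³/s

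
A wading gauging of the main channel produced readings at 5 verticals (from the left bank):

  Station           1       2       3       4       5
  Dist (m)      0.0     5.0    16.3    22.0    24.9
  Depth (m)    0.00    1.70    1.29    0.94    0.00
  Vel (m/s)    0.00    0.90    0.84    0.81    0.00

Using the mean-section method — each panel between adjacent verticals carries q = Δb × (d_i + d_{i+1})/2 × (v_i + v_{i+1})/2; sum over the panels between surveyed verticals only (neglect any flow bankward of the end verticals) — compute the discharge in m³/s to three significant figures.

22.4 m³/s

Panel 1-2: Δb = 5 m, d̄ = (0.00+1.70)/2 = 0.85, v̄ = (0.00+0.90)/2 = 0.45 → q = 5×0.85×0.45 = 1.913 m³/s
Panel 2-3: Δb = 11.3 m, d̄ = (1.70+1.29)/2 = 1.495, v̄ = (0.90+0.84)/2 = 0.87 → q = 11.3×1.495×0.87 = 14.70 m³/s
Panel 3-4: Δb = 5.7 m, d̄ = (1.29+0.94)/2 = 1.115, v̄ = (0.84+0.81)/2 = 0.825 → q = 5.7×1.115×0.825 = 5.243 m³/s
Panel 4-5: Δb = 2.9 m, d̄ = (0.94+0.00)/2 = 0.47, v̄ = (0.81+0.00)/2 = 0.405 → q = 2.9×0.47×0.405 = 0.5520 m³/s
Q = Σ q = 22.41 m³/s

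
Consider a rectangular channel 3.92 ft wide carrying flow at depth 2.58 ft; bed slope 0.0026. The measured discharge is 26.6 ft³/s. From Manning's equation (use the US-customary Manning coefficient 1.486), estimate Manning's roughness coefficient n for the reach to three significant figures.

A = b·y = 3.92 × 2.58 = 10.11 ft²
P = b + 2y = 3.92 + 2×2.58 = 9.080 ft
R = A/P = 10.11/9.080 = 1.114 ft
n = (1.486/Q)·A·R^(2/3)·S^(1/2) = (1.486/26.6) × 10.11 × 1.075 × 0.05099 = 0.03096

0.0310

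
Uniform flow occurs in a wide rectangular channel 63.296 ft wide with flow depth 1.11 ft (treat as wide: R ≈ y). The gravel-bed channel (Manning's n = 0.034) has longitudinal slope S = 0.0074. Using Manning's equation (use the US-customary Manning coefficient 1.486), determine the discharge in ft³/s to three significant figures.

283 ft³/s

A = b·y = 63.296 × 1.11 = 70.26 ft²
Wide channel: R ≈ y = 1.11 ft
Q = (1.486/n)·A·R^(2/3)·S^(1/2) = (1.486/0.034) × 70.26 × 1.110^(2/3) × 0.0074^(1/2) = 283.2 ft³/s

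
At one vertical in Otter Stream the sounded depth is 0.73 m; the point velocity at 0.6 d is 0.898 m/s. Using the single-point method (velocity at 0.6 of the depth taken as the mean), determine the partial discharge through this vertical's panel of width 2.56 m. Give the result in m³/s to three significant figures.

1.68 m³/s

v̄ = v₀.₆ = 0.898 m/s
q = v̄ × d × w = 0.8980 × 0.73 × 2.56 = 1.678 m³/s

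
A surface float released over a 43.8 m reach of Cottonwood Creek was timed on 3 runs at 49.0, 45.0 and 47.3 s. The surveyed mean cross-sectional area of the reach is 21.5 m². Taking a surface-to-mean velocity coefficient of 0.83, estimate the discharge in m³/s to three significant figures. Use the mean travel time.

16.6 m³/s

t̄ = (49.0 + 45.0 + 47.3) / 3 = 47.1 s
v_surface = L / t̄ = 43.8 / 47.1 = 0.9299 m/s
v_mean = 0.83 × 0.9299 = 0.7718 m/s
Q = A × v_mean = 21.5 × 0.7718 = 16.59 m³/s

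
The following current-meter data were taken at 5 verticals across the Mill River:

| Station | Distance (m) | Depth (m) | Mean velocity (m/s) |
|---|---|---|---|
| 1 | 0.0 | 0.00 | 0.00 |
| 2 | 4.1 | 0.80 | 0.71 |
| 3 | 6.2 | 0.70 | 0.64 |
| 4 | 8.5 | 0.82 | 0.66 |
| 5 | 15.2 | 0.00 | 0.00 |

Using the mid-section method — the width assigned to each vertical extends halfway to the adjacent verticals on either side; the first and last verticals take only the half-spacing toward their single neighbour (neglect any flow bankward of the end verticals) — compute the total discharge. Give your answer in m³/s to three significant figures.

w_2 = (6.2 − 0.0)/2 = 3.1 m; q_2 = 0.71 × 0.80 × 3.1 = 1.761 m³/s
w_3 = (8.5 − 4.1)/2 = 2.2 m; q_3 = 0.64 × 0.70 × 2.2 = 0.9856 m³/s
w_4 = (15.2 − 6.2)/2 = 4.5 m; q_4 = 0.66 × 0.82 × 4.5 = 2.435 m³/s
Stations 1, 5 contribute zero (depth or velocity is 0).
Q = Σ qᵢ = 5.182 m³/s

5.18 m³/s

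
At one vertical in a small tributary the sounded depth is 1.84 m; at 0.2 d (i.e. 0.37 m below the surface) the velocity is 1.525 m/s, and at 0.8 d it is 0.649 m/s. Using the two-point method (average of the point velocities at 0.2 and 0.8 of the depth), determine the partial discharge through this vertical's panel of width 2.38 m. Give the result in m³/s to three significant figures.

v̄ = (1.525 + 0.649) / 2 = 1.087 m/s
q = v̄ × d × w = 1.087 × 1.84 × 2.38 = 4.760 m³/s

4.76 m³/s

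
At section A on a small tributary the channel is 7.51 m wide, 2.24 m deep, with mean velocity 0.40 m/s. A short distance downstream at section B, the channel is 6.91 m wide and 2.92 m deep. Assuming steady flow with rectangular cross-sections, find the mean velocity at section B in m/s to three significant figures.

0.333 m/s

Q = A₁V₁ = (7.51×2.24) × 0.40 = 6.729 m³/s
A₂ = 6.91 × 2.92 = 20.18 m²
V₂ = Q/A₂ = 6.729/20.18 = 0.3335 m/s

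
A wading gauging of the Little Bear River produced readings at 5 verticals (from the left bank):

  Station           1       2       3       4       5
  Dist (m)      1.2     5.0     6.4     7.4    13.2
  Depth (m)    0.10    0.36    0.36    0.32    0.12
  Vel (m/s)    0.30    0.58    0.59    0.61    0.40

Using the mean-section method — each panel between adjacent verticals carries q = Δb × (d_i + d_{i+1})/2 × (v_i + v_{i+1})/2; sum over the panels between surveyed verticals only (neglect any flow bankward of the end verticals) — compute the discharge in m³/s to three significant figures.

1.53 m³/s

Panel 1-2: Δb = 3.8 m, d̄ = (0.10+0.36)/2 = 0.23, v̄ = (0.30+0.58)/2 = 0.44 → q = 3.8×0.23×0.44 = 0.3846 m³/s
Panel 2-3: Δb = 1.4 m, d̄ = (0.36+0.36)/2 = 0.36, v̄ = (0.58+0.59)/2 = 0.585 → q = 1.4×0.36×0.585 = 0.2948 m³/s
Panel 3-4: Δb = 1 m, d̄ = (0.36+0.32)/2 = 0.34, v̄ = (0.59+0.61)/2 = 0.6 → q = 1×0.34×0.6 = 0.2040 m³/s
Panel 4-5: Δb = 5.8 m, d̄ = (0.32+0.12)/2 = 0.22, v̄ = (0.61+0.40)/2 = 0.505 → q = 5.8×0.22×0.505 = 0.6444 m³/s
Q = Σ q = 1.528 m³/s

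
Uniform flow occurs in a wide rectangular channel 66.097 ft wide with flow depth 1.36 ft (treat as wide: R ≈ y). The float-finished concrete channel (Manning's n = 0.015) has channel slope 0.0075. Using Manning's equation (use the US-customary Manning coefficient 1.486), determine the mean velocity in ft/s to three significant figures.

10.5 ft/s

A = b·y = 66.097 × 1.36 = 89.89 ft²
Wide channel: R ≈ y = 1.36 ft
Q = (1.486/n)·A·R^(2/3)·S^(1/2) = (1.486/0.015) × 89.89 × 1.360^(2/3) × 0.0075^(1/2) = 946.7 ft³/s
V = Q/A = 946.7/89.89 = 10.53 ft/s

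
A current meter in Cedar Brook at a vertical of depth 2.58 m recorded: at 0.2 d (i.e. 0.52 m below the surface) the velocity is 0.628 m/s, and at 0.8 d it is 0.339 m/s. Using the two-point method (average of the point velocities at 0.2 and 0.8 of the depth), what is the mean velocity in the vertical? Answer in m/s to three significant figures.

v̄ = (0.628 + 0.339) / 2 = 0.4835 m/s

0.484 m/s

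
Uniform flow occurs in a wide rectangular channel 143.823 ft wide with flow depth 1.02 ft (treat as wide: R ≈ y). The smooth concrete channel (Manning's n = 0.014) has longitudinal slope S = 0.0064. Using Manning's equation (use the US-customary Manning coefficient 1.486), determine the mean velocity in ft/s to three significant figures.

8.60 ft/s

A = b·y = 143.823 × 1.02 = 146.7 ft²
Wide channel: R ≈ y = 1.02 ft
Q = (1.486/n)·A·R^(2/3)·S^(1/2) = (1.486/0.014) × 146.7 × 1.020^(2/3) × 0.0064^(1/2) = 1262 ft³/s
V = Q/A = 1262/146.7 = 8.604 ft/s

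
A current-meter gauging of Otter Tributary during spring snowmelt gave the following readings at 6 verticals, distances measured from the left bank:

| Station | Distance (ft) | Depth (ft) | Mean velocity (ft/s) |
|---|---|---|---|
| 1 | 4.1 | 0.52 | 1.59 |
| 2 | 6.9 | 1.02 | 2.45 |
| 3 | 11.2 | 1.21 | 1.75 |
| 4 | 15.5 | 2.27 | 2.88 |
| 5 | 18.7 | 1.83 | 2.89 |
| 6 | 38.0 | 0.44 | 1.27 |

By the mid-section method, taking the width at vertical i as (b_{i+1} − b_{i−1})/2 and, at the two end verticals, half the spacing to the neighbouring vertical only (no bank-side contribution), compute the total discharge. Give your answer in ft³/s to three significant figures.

109 ft³/s

w_1 = (6.9 − 4.1)/2 = 1.4 ft; q_1 = 1.59 × 0.52 × 1.4 = 1.158 ft³/s
w_2 = (11.2 − 4.1)/2 = 3.55 ft; q_2 = 2.45 × 1.02 × 3.55 = 8.871 ft³/s
w_3 = (15.5 − 6.9)/2 = 4.3 ft; q_3 = 1.75 × 1.21 × 4.3 = 9.105 ft³/s
w_4 = (18.7 − 11.2)/2 = 3.75 ft; q_4 = 2.88 × 2.27 × 3.75 = 24.52 ft³/s
w_5 = (38.0 − 15.5)/2 = 11.25 ft; q_5 = 2.89 × 1.83 × 11.25 = 59.50 ft³/s
w_6 = (38.0 − 18.7)/2 = 9.65 ft; q_6 = 1.27 × 0.44 × 9.65 = 5.392 ft³/s
Q = Σ qᵢ = 108.5 ft³/s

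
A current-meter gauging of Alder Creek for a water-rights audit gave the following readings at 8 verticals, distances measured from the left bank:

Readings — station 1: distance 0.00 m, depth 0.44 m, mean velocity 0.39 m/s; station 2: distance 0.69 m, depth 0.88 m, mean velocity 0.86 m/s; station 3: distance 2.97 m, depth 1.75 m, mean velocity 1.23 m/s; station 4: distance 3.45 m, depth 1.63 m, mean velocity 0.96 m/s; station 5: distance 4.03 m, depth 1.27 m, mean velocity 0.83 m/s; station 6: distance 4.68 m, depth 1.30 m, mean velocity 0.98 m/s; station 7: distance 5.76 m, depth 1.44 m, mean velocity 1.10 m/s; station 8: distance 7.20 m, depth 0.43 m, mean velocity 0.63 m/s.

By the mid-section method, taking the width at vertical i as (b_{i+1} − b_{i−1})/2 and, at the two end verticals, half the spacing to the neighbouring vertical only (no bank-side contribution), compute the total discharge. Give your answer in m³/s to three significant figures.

8.92 m³/s

w_1 = (0.69 − 0.00)/2 = 0.345 m; q_1 = 0.39 × 0.44 × 0.345 = 0.05920 m³/s
w_2 = (2.97 − 0.00)/2 = 1.485 m; q_2 = 0.86 × 0.88 × 1.485 = 1.124 m³/s
w_3 = (3.45 − 0.69)/2 = 1.38 m; q_3 = 1.23 × 1.75 × 1.38 = 2.970 m³/s
w_4 = (4.03 − 2.97)/2 = 0.53 m; q_4 = 0.96 × 1.63 × 0.53 = 0.8293 m³/s
w_5 = (4.68 − 3.45)/2 = 0.615 m; q_5 = 0.83 × 1.27 × 0.615 = 0.6483 m³/s
w_6 = (5.76 − 4.03)/2 = 0.865 m; q_6 = 0.98 × 1.30 × 0.865 = 1.102 m³/s
w_7 = (7.20 − 4.68)/2 = 1.26 m; q_7 = 1.10 × 1.44 × 1.26 = 1.996 m³/s
w_8 = (7.20 − 5.76)/2 = 0.72 m; q_8 = 0.63 × 0.43 × 0.72 = 0.1950 m³/s
Q = Σ qᵢ = 8.924 m³/s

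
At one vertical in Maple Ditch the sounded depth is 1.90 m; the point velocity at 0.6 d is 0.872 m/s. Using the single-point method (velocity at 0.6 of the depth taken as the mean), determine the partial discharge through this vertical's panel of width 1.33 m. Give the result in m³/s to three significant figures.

2.20 m³/s

v̄ = v₀.₆ = 0.872 m/s
q = v̄ × d × w = 0.8720 × 1.90 × 1.33 = 2.204 m³/s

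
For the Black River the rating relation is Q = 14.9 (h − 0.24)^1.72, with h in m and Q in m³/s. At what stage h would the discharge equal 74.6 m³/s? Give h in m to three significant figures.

h − h₀ = (Q/C)^(1/b) = (74.6/14.9)^(1/1.72) = 2.551 m
h = 0.24 + 2.551 = 2.791 m

2.79 m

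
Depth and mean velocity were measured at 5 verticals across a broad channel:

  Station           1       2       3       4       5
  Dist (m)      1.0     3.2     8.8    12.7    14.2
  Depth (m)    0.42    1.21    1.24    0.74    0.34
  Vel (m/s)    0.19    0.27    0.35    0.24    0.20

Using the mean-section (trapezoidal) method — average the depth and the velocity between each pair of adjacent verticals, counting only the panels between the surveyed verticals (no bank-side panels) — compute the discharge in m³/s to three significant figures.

Panel 1-2: Δb = 2.2 m, d̄ = (0.42+1.21)/2 = 0.815, v̄ = (0.19+0.27)/2 = 0.23 → q = 2.2×0.815×0.23 = 0.4124 m³/s
Panel 2-3: Δb = 5.6 m, d̄ = (1.21+1.24)/2 = 1.225, v̄ = (0.27+0.35)/2 = 0.31 → q = 5.6×1.225×0.31 = 2.127 m³/s
Panel 3-4: Δb = 3.9 m, d̄ = (1.24+0.74)/2 = 0.99, v̄ = (0.35+0.24)/2 = 0.295 → q = 3.9×0.99×0.295 = 1.139 m³/s
Panel 4-5: Δb = 1.5 m, d̄ = (0.74+0.34)/2 = 0.54, v̄ = (0.24+0.20)/2 = 0.22 → q = 1.5×0.54×0.22 = 0.1782 m³/s
Q = Σ q = 3.856 m³/s

3.86 m³/s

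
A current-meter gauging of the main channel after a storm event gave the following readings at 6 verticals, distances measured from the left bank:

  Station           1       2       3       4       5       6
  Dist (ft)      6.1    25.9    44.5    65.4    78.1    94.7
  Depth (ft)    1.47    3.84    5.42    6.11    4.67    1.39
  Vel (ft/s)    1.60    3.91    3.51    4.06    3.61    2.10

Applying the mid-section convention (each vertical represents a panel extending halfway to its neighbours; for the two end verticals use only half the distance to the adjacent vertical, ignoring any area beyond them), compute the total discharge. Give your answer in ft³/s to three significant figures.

1380 ft³/s

w_1 = (25.9 − 6.1)/2 = 9.9 ft; q_1 = 1.60 × 1.47 × 9.9 = 23.28 ft³/s
w_2 = (44.5 − 6.1)/2 = 19.2 ft; q_2 = 3.91 × 3.84 × 19.2 = 288.3 ft³/s
w_3 = (65.4 − 25.9)/2 = 19.75 ft; q_3 = 3.51 × 5.42 × 19.75 = 375.7 ft³/s
w_4 = (78.1 − 44.5)/2 = 16.8 ft; q_4 = 4.06 × 6.11 × 16.8 = 416.8 ft³/s
w_5 = (94.7 − 65.4)/2 = 14.65 ft; q_5 = 3.61 × 4.67 × 14.65 = 247.0 ft³/s
w_6 = (94.7 − 78.1)/2 = 8.3 ft; q_6 = 2.10 × 1.39 × 8.3 = 24.23 ft³/s
Q = Σ qᵢ = 1375 ft³/s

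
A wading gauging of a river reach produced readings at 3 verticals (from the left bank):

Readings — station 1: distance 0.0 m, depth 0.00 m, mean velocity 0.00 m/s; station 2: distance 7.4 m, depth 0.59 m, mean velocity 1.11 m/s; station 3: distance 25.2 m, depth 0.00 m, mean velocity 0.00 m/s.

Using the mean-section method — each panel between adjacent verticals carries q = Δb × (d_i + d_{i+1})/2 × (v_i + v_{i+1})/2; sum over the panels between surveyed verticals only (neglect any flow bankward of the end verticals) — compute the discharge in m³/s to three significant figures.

Panel 1-2: Δb = 7.4 m, d̄ = (0.00+0.59)/2 = 0.295, v̄ = (0.00+1.11)/2 = 0.555 → q = 7.4×0.295×0.555 = 1.212 m³/s
Panel 2-3: Δb = 17.8 m, d̄ = (0.59+0.00)/2 = 0.295, v̄ = (1.11+0.00)/2 = 0.555 → q = 17.8×0.295×0.555 = 2.914 m³/s
Q = Σ q = 4.126 m³/s

4.13 m³/s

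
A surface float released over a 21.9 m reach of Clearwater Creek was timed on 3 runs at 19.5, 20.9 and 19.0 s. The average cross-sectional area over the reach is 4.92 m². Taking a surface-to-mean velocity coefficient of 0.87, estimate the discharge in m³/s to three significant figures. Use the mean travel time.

4.73 m³/s

t̄ = (19.5 + 20.9 + 19.0) / 3 = 19.8 s
v_surface = L / t̄ = 21.9 / 19.8 = 1.106 m/s
v_mean = 0.87 × 1.106 = 0.9623 m/s
Q = A × v_mean = 4.92 × 0.9623 = 4.734 m³/s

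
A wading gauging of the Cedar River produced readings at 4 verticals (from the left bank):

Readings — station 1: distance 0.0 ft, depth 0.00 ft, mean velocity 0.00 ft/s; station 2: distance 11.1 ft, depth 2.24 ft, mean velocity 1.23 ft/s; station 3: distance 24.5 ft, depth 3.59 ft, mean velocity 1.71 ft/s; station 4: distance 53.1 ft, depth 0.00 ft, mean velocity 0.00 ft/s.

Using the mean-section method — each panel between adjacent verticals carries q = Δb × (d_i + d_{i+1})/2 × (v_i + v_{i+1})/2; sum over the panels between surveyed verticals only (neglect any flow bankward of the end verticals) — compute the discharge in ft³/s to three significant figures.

109 ft³/s

Panel 1-2: Δb = 11.1 ft, d̄ = (0.00+2.24)/2 = 1.12, v̄ = (0.00+1.23)/2 = 0.615 → q = 11.1×1.12×0.615 = 7.646 ft³/s
Panel 2-3: Δb = 13.4 ft, d̄ = (2.24+3.59)/2 = 2.915, v̄ = (1.23+1.71)/2 = 1.47 → q = 13.4×2.915×1.47 = 57.42 ft³/s
Panel 3-4: Δb = 28.6 ft, d̄ = (3.59+0.00)/2 = 1.795, v̄ = (1.71+0.00)/2 = 0.855 → q = 28.6×1.795×0.855 = 43.89 ft³/s
Q = Σ q = 109.0 ft³/s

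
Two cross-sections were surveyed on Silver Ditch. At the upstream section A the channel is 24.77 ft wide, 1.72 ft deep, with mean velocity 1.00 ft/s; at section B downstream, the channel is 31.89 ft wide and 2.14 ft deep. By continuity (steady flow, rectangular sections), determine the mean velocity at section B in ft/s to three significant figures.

Q = A₁V₁ = (24.77×1.72) × 1.00 = 42.60 ft³/s
A₂ = 31.89 × 2.14 = 68.24 ft²
V₂ = Q/A₂ = 42.60/68.24 = 0.6243 ft/s

0.624 ft/s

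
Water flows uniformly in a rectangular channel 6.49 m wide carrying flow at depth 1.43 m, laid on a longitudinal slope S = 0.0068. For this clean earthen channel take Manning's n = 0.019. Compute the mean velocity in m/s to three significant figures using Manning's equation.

A = b·y = 6.49 × 1.43 = 9.281 m²
P = b + 2y = 6.49 + 2×1.43 = 9.350 m
R = A/P = 9.281/9.350 = 0.9926 m
Q = (1/n)·A·R^(2/3)·S^(1/2) = (1/0.019) × 9.281 × 0.9926^(2/3) × 0.0068^(1/2) = 40.08 m³/s
V = Q/A = 40.08/9.281 = 4.319 m/s

4.32 m/s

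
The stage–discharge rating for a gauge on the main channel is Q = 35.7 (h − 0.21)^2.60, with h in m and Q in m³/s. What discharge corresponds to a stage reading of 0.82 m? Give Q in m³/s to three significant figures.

9.87 m³/s

Q = 35.7 × (0.82 − 0.21)^2.60 = 35.7 × 0.61^2.60 = 9.875 m³/s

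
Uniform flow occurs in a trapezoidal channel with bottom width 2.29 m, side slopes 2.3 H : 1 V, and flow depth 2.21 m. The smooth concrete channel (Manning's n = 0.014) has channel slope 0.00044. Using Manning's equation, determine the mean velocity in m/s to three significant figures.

A = (b + z·y)·y = (2.29 + 2.3×2.21)×2.21 = 16.29 m²
P = b + 2y√(1+z²) = 2.29 + 2×2.21×√(1+2.3²) = 13.38 m
R = A/P = 16.29/13.38 = 1.218 m
Q = (1/n)·A·R^(2/3)·S^(1/2) = (1/0.014) × 16.29 × 1.218^(2/3) × 0.00044^(1/2) = 27.85 m³/s
V = Q/A = 27.85/16.29 = 1.709 m/s

1.71 m/s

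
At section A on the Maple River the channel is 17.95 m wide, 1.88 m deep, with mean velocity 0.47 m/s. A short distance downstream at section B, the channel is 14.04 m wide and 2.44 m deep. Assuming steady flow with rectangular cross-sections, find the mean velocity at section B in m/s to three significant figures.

Q = A₁V₁ = (17.95×1.88) × 0.47 = 15.86 m³/s
A₂ = 14.04 × 2.44 = 34.26 m²
V₂ = Q/A₂ = 15.86/34.26 = 0.4630 m/s

0.463 m/s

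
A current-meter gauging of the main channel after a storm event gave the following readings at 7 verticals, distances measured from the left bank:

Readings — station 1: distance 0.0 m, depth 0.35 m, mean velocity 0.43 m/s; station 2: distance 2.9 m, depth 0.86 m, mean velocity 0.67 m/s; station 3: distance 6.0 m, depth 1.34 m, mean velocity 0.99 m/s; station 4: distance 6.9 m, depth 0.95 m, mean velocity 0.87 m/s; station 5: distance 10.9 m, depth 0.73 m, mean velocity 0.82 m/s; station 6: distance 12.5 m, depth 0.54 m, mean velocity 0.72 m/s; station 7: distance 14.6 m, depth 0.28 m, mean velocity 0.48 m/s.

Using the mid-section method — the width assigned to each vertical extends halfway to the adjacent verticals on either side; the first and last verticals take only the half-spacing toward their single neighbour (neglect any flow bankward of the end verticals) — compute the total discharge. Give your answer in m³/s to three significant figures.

w_1 = (2.9 − 0.0)/2 = 1.45 m; q_1 = 0.43 × 0.35 × 1.45 = 0.2182 m³/s
w_2 = (6.0 − 0.0)/2 = 3 m; q_2 = 0.67 × 0.86 × 3 = 1.729 m³/s
w_3 = (6.9 − 2.9)/2 = 2 m; q_3 = 0.99 × 1.34 × 2 = 2.653 m³/s
w_4 = (10.9 − 6.0)/2 = 2.45 m; q_4 = 0.87 × 0.95 × 2.45 = 2.025 m³/s
w_5 = (12.5 − 6.9)/2 = 2.8 m; q_5 = 0.82 × 0.73 × 2.8 = 1.676 m³/s
w_6 = (14.6 − 10.9)/2 = 1.85 m; q_6 = 0.72 × 0.54 × 1.85 = 0.7193 m³/s
w_7 = (14.6 − 12.5)/2 = 1.05 m; q_7 = 0.48 × 0.28 × 1.05 = 0.1411 m³/s
Q = Σ qᵢ = 9.161 m³/s

9.16 m³/s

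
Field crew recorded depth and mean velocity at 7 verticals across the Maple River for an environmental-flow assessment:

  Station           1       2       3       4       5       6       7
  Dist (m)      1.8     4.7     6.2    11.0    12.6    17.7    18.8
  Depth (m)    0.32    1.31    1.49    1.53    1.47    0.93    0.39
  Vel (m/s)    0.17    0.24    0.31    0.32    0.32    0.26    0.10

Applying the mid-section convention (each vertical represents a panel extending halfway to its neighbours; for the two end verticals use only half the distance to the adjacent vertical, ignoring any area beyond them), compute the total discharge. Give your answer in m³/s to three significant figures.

w_1 = (4.7 − 1.8)/2 = 1.45 m; q_1 = 0.17 × 0.32 × 1.45 = 0.07888 m³/s
w_2 = (6.2 − 1.8)/2 = 2.2 m; q_2 = 0.24 × 1.31 × 2.2 = 0.6917 m³/s
w_3 = (11.0 − 4.7)/2 = 3.15 m; q_3 = 0.31 × 1.49 × 3.15 = 1.455 m³/s
w_4 = (12.6 − 6.2)/2 = 3.2 m; q_4 = 0.32 × 1.53 × 3.2 = 1.567 m³/s
w_5 = (17.7 − 11.0)/2 = 3.35 m; q_5 = 0.32 × 1.47 × 3.35 = 1.576 m³/s
w_6 = (18.8 − 12.6)/2 = 3.1 m; q_6 = 0.26 × 0.93 × 3.1 = 0.7496 m³/s
w_7 = (18.8 − 17.7)/2 = 0.55 m; q_7 = 0.10 × 0.39 × 0.55 = 0.02145 m³/s
Q = Σ qᵢ = 6.139 m³/s

6.14 m³/s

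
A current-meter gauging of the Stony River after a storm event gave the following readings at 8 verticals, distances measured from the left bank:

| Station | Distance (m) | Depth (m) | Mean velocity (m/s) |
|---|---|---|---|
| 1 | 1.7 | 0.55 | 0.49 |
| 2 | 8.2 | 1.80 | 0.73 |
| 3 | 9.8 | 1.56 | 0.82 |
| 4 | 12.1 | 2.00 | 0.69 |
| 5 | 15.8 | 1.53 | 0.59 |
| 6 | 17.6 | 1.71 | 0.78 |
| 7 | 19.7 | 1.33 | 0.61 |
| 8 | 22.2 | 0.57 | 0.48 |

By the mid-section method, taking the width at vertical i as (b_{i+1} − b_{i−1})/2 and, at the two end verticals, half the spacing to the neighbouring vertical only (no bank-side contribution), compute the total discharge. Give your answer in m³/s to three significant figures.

w_1 = (8.2 − 1.7)/2 = 3.25 m; q_1 = 0.49 × 0.55 × 3.25 = 0.8759 m³/s
w_2 = (9.8 − 1.7)/2 = 4.05 m; q_2 = 0.73 × 1.80 × 4.05 = 5.322 m³/s
w_3 = (12.1 − 8.2)/2 = 1.95 m; q_3 = 0.82 × 1.56 × 1.95 = 2.494 m³/s
w_4 = (15.8 − 9.8)/2 = 3 m; q_4 = 0.69 × 2.00 × 3 = 4.140 m³/s
w_5 = (17.6 − 12.1)/2 = 2.75 m; q_5 = 0.59 × 1.53 × 2.75 = 2.482 m³/s
w_6 = (19.7 − 15.8)/2 = 1.95 m; q_6 = 0.78 × 1.71 × 1.95 = 2.601 m³/s
w_7 = (22.2 − 17.6)/2 = 2.3 m; q_7 = 0.61 × 1.33 × 2.3 = 1.866 m³/s
w_8 = (22.2 − 19.7)/2 = 1.25 m; q_8 = 0.48 × 0.57 × 1.25 = 0.3420 m³/s
Q = Σ qᵢ = 20.12 m³/s

20.1 m³/s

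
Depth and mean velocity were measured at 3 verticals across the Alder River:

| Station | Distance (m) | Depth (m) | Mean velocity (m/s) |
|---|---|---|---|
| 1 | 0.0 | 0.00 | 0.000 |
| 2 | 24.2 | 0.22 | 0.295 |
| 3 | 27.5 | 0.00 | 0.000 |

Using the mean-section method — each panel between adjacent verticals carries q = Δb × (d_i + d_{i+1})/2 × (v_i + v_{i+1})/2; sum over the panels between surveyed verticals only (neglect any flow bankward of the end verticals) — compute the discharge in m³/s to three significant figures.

Panel 1-2: Δb = 24.2 m, d̄ = (0.00+0.22)/2 = 0.11, v̄ = (0.000+0.295)/2 = 0.1475 → q = 24.2×0.11×0.1475 = 0.3926 m³/s
Panel 2-3: Δb = 3.3 m, d̄ = (0.22+0.00)/2 = 0.11, v̄ = (0.295+0.000)/2 = 0.1475 → q = 3.3×0.11×0.1475 = 0.05354 m³/s
Q = Σ q = 0.4462 m³/s

0.446 m³/s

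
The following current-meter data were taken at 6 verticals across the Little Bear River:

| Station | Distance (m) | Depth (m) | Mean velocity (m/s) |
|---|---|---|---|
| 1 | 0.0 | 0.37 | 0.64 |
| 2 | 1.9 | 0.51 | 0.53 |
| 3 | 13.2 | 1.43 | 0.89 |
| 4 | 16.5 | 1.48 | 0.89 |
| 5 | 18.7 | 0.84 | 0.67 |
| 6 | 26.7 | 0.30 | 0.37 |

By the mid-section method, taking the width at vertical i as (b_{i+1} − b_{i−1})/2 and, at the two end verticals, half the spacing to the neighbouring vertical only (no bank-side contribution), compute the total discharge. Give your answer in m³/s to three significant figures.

18.2 m³/s

w_1 = (1.9 − 0.0)/2 = 0.95 m; q_1 = 0.64 × 0.37 × 0.95 = 0.2250 m³/s
w_2 = (13.2 − 0.0)/2 = 6.6 m; q_2 = 0.53 × 0.51 × 6.6 = 1.784 m³/s
w_3 = (16.5 − 1.9)/2 = 7.3 m; q_3 = 0.89 × 1.43 × 7.3 = 9.291 m³/s
w_4 = (18.7 − 13.2)/2 = 2.75 m; q_4 = 0.89 × 1.48 × 2.75 = 3.622 m³/s
w_5 = (26.7 − 16.5)/2 = 5.1 m; q_5 = 0.67 × 0.84 × 5.1 = 2.870 m³/s
w_6 = (26.7 − 18.7)/2 = 4 m; q_6 = 0.37 × 0.30 × 4 = 0.4440 m³/s
Q = Σ qᵢ = 18.24 m³/s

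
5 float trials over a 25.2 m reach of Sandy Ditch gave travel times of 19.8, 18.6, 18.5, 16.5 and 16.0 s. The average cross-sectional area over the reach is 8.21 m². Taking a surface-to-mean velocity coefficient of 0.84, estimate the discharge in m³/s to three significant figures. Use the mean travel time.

9.72 m³/s

t̄ = (19.8 + 18.6 + 18.5 + 16.5 + 16.0) / 5 = 17.88 s
v_surface = L / t̄ = 25.2 / 17.88 = 1.409 m/s
v_mean = 0.84 × 1.409 = 1.184 m/s
Q = A × v_mean = 8.21 × 1.184 = 9.720 m³/s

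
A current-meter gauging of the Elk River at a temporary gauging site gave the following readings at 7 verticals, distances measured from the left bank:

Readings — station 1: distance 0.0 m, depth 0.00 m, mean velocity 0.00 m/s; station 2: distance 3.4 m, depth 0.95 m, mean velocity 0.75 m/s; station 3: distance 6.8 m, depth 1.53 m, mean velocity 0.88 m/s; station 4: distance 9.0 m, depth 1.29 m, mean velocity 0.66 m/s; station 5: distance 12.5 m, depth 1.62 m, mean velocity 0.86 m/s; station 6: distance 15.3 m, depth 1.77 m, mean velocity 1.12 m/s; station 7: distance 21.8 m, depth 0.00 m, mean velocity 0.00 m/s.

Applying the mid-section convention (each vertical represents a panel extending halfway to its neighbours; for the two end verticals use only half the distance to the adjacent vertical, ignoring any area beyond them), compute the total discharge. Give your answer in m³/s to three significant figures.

w_2 = (6.8 − 0.0)/2 = 3.4 m; q_2 = 0.75 × 0.95 × 3.4 = 2.423 m³/s
w_3 = (9.0 − 3.4)/2 = 2.8 m; q_3 = 0.88 × 1.53 × 2.8 = 3.770 m³/s
w_4 = (12.5 − 6.8)/2 = 2.85 m; q_4 = 0.66 × 1.29 × 2.85 = 2.426 m³/s
w_5 = (15.3 − 9.0)/2 = 3.15 m; q_5 = 0.86 × 1.62 × 3.15 = 4.389 m³/s
w_6 = (21.8 − 12.5)/2 = 4.65 m; q_6 = 1.12 × 1.77 × 4.65 = 9.218 m³/s
Stations 1, 7 contribute zero (depth or velocity is 0).
Q = Σ qᵢ = 22.23 m³/s

22.2 m³/s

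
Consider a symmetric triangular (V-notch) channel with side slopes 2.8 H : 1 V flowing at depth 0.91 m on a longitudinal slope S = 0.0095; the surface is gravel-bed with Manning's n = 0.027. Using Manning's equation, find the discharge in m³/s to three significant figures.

A = z·y² = 2.8×0.91² = 2.319 m²
P = 2y√(1+z²) = 2×0.91×√(1+2.8²) = 5.411 m
R = A/P = 2.319/5.411 = 0.4285 m
Q = (1/n)·A·R^(2/3)·S^(1/2) = (1/0.027) × 2.319 × 0.4285^(2/3) × 0.0095^(1/2) = 4.757 m³/s

4.76 m³/s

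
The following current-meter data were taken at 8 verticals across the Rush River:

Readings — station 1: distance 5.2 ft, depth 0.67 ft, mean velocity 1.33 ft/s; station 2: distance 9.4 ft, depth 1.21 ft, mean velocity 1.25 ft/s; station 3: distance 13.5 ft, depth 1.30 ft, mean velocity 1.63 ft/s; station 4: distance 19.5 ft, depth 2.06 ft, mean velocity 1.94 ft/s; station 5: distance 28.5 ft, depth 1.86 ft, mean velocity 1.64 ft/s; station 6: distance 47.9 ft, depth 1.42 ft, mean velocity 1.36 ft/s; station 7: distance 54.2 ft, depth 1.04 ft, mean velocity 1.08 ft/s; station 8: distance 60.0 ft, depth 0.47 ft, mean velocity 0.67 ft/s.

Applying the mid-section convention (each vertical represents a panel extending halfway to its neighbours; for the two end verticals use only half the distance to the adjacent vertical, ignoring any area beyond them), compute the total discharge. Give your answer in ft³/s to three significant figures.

125 ft³/s

w_1 = (9.4 − 5.2)/2 = 2.1 ft; q_1 = 1.33 × 0.67 × 2.1 = 1.871 ft³/s
w_2 = (13.5 − 5.2)/2 = 4.15 ft; q_2 = 1.25 × 1.21 × 4.15 = 6.277 ft³/s
w_3 = (19.5 − 9.4)/2 = 5.05 ft; q_3 = 1.63 × 1.30 × 5.05 = 10.70 ft³/s
w_4 = (28.5 − 13.5)/2 = 7.5 ft; q_4 = 1.94 × 2.06 × 7.5 = 29.97 ft³/s
w_5 = (47.9 − 19.5)/2 = 14.2 ft; q_5 = 1.64 × 1.86 × 14.2 = 43.32 ft³/s
w_6 = (54.2 − 28.5)/2 = 12.85 ft; q_6 = 1.36 × 1.42 × 12.85 = 24.82 ft³/s
w_7 = (60.0 − 47.9)/2 = 6.05 ft; q_7 = 1.08 × 1.04 × 6.05 = 6.795 ft³/s
w_8 = (60.0 − 54.2)/2 = 2.9 ft; q_8 = 0.67 × 0.47 × 2.9 = 0.9132 ft³/s
Q = Σ qᵢ = 124.7 ft³/s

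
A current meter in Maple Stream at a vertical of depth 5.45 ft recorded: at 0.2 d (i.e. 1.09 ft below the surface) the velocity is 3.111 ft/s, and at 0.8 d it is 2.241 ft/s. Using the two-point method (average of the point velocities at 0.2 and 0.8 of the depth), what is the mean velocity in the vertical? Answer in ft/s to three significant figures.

v̄ = (3.111 + 2.241) / 2 = 2.676 ft/s

2.68 ft/s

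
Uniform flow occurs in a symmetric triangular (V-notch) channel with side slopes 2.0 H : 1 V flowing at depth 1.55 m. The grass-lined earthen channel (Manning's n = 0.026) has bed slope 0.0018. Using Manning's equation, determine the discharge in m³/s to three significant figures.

A = z·y² = 2.0×1.55² = 4.805 m²
P = 2y√(1+z²) = 2×1.55×√(1+2.0²) = 6.932 m
R = A/P = 4.805/6.932 = 0.6932 m
Q = (1/n)·A·R^(2/3)·S^(1/2) = (1/0.026) × 4.805 × 0.6932^(2/3) × 0.0018^(1/2) = 6.141 m³/s

6.14 m³/s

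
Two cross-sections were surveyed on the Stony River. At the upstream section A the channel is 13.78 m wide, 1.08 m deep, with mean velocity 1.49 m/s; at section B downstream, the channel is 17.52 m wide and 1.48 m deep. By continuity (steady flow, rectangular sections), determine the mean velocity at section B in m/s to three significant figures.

Q = A₁V₁ = (13.78×1.08) × 1.49 = 22.17 m³/s
A₂ = 17.52 × 1.48 = 25.93 m²
V₂ = Q/A₂ = 22.17/25.93 = 0.8552 m/s

0.855 m/s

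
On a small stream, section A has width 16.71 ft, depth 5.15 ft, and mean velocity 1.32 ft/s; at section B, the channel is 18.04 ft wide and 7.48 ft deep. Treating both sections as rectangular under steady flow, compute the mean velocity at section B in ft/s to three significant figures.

Q = A₁V₁ = (16.71×5.15) × 1.32 = 113.6 ft³/s
A₂ = 18.04 × 7.48 = 134.9 ft²
V₂ = Q/A₂ = 113.6/134.9 = 0.8418 ft/s

0.842 ft/s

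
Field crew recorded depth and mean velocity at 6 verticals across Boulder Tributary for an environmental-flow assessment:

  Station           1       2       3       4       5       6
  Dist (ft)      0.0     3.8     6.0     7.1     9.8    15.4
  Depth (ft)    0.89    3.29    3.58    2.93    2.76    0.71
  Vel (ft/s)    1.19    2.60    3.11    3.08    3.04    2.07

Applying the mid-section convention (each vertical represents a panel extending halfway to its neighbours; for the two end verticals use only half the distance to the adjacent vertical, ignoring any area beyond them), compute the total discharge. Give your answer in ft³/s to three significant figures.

w_1 = (3.8 − 0.0)/2 = 1.9 ft; q_1 = 1.19 × 0.89 × 1.9 = 2.012 ft³/s
w_2 = (6.0 − 0.0)/2 = 3 ft; q_2 = 2.60 × 3.29 × 3 = 25.66 ft³/s
w_3 = (7.1 − 3.8)/2 = 1.65 ft; q_3 = 3.11 × 3.58 × 1.65 = 18.37 ft³/s
w_4 = (9.8 − 6.0)/2 = 1.9 ft; q_4 = 3.08 × 2.93 × 1.9 = 17.15 ft³/s
w_5 = (15.4 − 7.1)/2 = 4.15 ft; q_5 = 3.04 × 2.76 × 4.15 = 34.82 ft³/s
w_6 = (15.4 − 9.8)/2 = 2.8 ft; q_6 = 2.07 × 0.71 × 2.8 = 4.115 ft³/s
Q = Σ qᵢ = 102.1 ft³/s

102 ft³/s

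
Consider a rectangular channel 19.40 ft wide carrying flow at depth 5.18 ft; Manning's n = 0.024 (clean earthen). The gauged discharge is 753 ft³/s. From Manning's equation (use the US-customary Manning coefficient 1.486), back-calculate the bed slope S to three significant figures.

A = b·y = 19.40 × 5.18 = 100.5 ft²
P = b + 2y = 19.40 + 2×5.18 = 29.76 ft
R = A/P = 100.5/29.76 = 3.377 ft
S = (Q·n / (1.486·A·R^(2/3)))² = (753×0.024 / (1.486×100.5×2.251))² = 0.002891

0.00289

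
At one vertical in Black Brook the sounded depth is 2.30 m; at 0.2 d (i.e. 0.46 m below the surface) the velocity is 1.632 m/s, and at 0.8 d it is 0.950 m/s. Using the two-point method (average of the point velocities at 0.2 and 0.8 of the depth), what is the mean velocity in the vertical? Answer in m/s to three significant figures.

1.29 m/s

v̄ = (1.632 + 0.950) / 2 = 1.291 m/s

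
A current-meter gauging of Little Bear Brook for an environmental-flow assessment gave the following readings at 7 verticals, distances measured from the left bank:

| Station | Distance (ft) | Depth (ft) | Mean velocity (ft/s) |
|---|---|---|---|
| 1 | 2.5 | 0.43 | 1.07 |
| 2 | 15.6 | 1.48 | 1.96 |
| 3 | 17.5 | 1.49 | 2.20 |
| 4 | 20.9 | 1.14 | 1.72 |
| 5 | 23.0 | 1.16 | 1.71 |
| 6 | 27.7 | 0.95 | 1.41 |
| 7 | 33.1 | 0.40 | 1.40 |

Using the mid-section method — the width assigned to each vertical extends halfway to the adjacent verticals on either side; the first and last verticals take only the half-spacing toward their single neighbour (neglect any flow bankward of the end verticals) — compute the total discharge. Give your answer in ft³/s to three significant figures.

w_1 = (15.6 − 2.5)/2 = 6.55 ft; q_1 = 1.07 × 0.43 × 6.55 = 3.014 ft³/s
w_2 = (17.5 − 2.5)/2 = 7.5 ft; q_2 = 1.96 × 1.48 × 7.5 = 21.76 ft³/s
w_3 = (20.9 − 15.6)/2 = 2.65 ft; q_3 = 2.20 × 1.49 × 2.65 = 8.687 ft³/s
w_4 = (23.0 − 17.5)/2 = 2.75 ft; q_4 = 1.72 × 1.14 × 2.75 = 5.392 ft³/s
w_5 = (27.7 − 20.9)/2 = 3.4 ft; q_5 = 1.71 × 1.16 × 3.4 = 6.744 ft³/s
w_6 = (33.1 − 23.0)/2 = 5.05 ft; q_6 = 1.41 × 0.95 × 5.05 = 6.764 ft³/s
w_7 = (33.1 − 27.7)/2 = 2.7 ft; q_7 = 1.40 × 0.40 × 2.7 = 1.512 ft³/s
Q = Σ qᵢ = 53.87 ft³/s

53.9 ft³/s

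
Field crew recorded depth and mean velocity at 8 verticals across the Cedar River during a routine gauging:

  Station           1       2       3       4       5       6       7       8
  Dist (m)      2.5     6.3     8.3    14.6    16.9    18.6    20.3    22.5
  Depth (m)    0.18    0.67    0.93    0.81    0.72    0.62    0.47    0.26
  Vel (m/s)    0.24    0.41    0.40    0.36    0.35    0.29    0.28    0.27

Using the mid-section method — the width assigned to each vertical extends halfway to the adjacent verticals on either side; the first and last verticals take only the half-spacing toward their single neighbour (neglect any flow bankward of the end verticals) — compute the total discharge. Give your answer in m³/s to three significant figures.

4.82 m³/s

w_1 = (6.3 − 2.5)/2 = 1.9 m; q_1 = 0.24 × 0.18 × 1.9 = 0.08208 m³/s
w_2 = (8.3 − 2.5)/2 = 2.9 m; q_2 = 0.41 × 0.67 × 2.9 = 0.7966 m³/s
w_3 = (14.6 − 6.3)/2 = 4.15 m; q_3 = 0.40 × 0.93 × 4.15 = 1.544 m³/s
w_4 = (16.9 − 8.3)/2 = 4.3 m; q_4 = 0.36 × 0.81 × 4.3 = 1.254 m³/s
w_5 = (18.6 − 14.6)/2 = 2 m; q_5 = 0.35 × 0.72 × 2 = 0.5040 m³/s
w_6 = (20.3 − 16.9)/2 = 1.7 m; q_6 = 0.29 × 0.62 × 1.7 = 0.3057 m³/s
w_7 = (22.5 − 18.6)/2 = 1.95 m; q_7 = 0.28 × 0.47 × 1.95 = 0.2566 m³/s
w_8 = (22.5 − 20.3)/2 = 1.1 m; q_8 = 0.27 × 0.26 × 1.1 = 0.07722 m³/s
Q = Σ qᵢ = 4.820 m³/s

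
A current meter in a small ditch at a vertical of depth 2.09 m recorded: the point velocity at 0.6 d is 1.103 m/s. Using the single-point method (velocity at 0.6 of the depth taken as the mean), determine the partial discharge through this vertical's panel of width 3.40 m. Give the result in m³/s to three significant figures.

v̄ = v₀.₆ = 1.103 m/s
q = v̄ × d × w = 1.103 × 2.09 × 3.40 = 7.838 m³/s

7.84 m³/s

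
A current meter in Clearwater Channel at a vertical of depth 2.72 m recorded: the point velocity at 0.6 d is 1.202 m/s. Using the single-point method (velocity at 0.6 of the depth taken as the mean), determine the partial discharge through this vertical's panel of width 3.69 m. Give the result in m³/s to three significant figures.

12.1 m³/s

v̄ = v₀.₆ = 1.202 m/s
q = v̄ × d × w = 1.202 × 2.72 × 3.69 = 12.06 m³/s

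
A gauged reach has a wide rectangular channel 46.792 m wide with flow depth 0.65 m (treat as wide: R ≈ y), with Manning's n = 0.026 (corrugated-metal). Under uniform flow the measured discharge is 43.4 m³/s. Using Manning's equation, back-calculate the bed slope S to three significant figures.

0.00244

A = b·y = 46.792 × 0.65 = 30.41 m²
Wide channel: R ≈ y = 0.65 m
S = (Q·n / (1·A·R^(2/3)))² = (43.4×0.026 / (1×30.41×0.7504))² = 0.002445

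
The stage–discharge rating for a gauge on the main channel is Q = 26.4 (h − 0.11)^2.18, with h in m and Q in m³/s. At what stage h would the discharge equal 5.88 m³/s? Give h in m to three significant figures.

h − h₀ = (Q/C)^(1/b) = (5.88/26.4)^(1/2.18) = 0.5021 m
h = 0.11 + 0.5021 = 0.6121 m

0.612 m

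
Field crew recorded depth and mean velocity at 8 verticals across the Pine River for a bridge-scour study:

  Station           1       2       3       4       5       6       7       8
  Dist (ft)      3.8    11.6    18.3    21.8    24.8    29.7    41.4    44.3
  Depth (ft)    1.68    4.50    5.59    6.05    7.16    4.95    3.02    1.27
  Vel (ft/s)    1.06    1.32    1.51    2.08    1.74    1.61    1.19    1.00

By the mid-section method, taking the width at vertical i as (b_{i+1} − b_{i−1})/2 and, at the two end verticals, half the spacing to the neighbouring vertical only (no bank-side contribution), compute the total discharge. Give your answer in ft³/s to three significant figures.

w_1 = (11.6 − 3.8)/2 = 3.9 ft; q_1 = 1.06 × 1.68 × 3.9 = 6.945 ft³/s
w_2 = (18.3 − 3.8)/2 = 7.25 ft; q_2 = 1.32 × 4.50 × 7.25 = 43.07 ft³/s
w_3 = (21.8 − 11.6)/2 = 5.1 ft; q_3 = 1.51 × 5.59 × 5.1 = 43.05 ft³/s
w_4 = (24.8 − 18.3)/2 = 3.25 ft; q_4 = 2.08 × 6.05 × 3.25 = 40.90 ft³/s
w_5 = (29.7 − 21.8)/2 = 3.95 ft; q_5 = 1.74 × 7.16 × 3.95 = 49.21 ft³/s
w_6 = (41.4 − 24.8)/2 = 8.3 ft; q_6 = 1.61 × 4.95 × 8.3 = 66.15 ft³/s
w_7 = (44.3 − 29.7)/2 = 7.3 ft; q_7 = 1.19 × 3.02 × 7.3 = 26.23 ft³/s
w_8 = (44.3 − 41.4)/2 = 1.45 ft; q_8 = 1.00 × 1.27 × 1.45 = 1.842 ft³/s
Q = Σ qᵢ = 277.4 ft³/s

277 ft³/s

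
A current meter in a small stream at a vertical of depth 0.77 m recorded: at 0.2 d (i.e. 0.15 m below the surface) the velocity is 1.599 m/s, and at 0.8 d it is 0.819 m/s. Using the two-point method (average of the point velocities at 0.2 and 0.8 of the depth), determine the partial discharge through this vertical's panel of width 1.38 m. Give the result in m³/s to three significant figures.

1.28 m³/s

v̄ = (1.599 + 0.819) / 2 = 1.209 m/s
q = v̄ × d × w = 1.209 × 0.77 × 1.38 = 1.285 m³/s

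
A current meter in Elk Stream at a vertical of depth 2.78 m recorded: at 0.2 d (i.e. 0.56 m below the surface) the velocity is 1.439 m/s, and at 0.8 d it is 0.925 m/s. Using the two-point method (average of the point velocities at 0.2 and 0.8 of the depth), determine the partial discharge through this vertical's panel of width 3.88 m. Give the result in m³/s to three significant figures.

12.7 m³/s

v̄ = (1.439 + 0.925) / 2 = 1.182 m/s
q = v̄ × d × w = 1.182 × 2.78 × 3.88 = 12.75 m³/s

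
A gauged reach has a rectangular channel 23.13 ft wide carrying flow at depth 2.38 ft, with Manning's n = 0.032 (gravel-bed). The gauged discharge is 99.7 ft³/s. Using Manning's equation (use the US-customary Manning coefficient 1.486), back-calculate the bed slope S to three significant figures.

A = b·y = 23.13 × 2.38 = 55.05 ft²
P = b + 2y = 23.13 + 2×2.38 = 27.89 ft
R = A/P = 55.05/27.89 = 1.974 ft
S = (Q·n / (1.486·A·R^(2/3)))² = (99.7×0.032 / (1.486×55.05×1.574))² = 0.0006143

0.000614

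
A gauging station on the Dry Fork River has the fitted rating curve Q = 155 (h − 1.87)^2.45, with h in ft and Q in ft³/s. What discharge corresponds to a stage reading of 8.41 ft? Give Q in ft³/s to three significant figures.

15400 ft³/s

Q = 155 × (8.41 − 1.87)^2.45 = 155 × 6.54^2.45 = 15430 ft³/s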